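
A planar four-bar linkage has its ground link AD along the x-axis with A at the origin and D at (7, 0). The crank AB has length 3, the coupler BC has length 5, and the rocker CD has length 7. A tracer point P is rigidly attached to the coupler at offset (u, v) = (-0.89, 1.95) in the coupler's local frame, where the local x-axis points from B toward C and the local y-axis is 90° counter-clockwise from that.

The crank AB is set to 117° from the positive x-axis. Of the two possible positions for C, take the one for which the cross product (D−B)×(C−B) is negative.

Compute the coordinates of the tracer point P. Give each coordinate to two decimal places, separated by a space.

0.18 4.16

A=(0,0), D=(7.00,0)
B = A + 3.00·(cos117°, sin117°) = (-1.3620, 2.6730)
|BD| = 8.7788
circle(B,5.00) ∩ circle(D,7.00): a=3.0225, h=3.9830
  candidates: C₊=(2.7298,5.5466) cross=34.966; C₋=(0.3042,-2.0412) cross=-34.966
  mode - wants cross < 0 → take C=(0.3042,-2.0412) (cross=-34.966)
ex = (C−B)/|BC| = (0.3332,-0.9428); ey = (0.9428,0.3332)
P = B + -0.89·ex + 1.95·ey = (0.1800,4.1620)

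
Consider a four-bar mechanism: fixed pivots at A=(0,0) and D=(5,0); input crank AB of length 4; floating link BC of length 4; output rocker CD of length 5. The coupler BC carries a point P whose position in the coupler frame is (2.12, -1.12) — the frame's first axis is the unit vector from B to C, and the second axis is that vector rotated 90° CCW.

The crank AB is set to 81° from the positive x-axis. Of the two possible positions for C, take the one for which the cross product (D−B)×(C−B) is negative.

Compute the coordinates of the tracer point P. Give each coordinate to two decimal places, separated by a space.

A=(0,0), D=(5.00,0)
B = A + 4.00·(cos81°, sin81°) = (0.6257, 3.9508)
|BD| = 5.8943
circle(B,4.00) ∩ circle(D,5.00): a=2.1837, h=3.3513
  candidates: C₊=(4.4926,4.9742) cross=19.754; C₋=(-0.0000,0.0000) cross=-19.754
  mode - wants cross < 0 → take C=(-0.0000,0.0000) (cross=-19.754)
ex = (C−B)/|BC| = (-0.1564,-0.9877); ey = (0.9877,-0.1564)
P = B + 2.12·ex + -1.12·ey = (-0.8121,2.0321)

-0.81 2.03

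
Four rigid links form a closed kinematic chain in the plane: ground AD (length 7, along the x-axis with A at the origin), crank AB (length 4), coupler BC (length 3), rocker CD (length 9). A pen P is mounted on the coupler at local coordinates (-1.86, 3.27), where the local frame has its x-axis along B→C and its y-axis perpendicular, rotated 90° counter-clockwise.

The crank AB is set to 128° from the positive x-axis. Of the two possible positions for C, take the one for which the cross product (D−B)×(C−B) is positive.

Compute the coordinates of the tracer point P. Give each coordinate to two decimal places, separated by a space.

A=(0,0), D=(7.00,0)
B = A + 4.00·(cos128°, sin128°) = (-2.4626, 3.1520)
|BD| = 9.9738
circle(B,3.00) ∩ circle(D,9.00): a=1.3775, h=2.6651
  candidates: C₊=(-0.3135,5.2452) cross=26.581; C₋=(-1.9980,0.1882) cross=-26.581
  mode + wants cross > 0 → take C=(-0.3135,5.2452) (cross=26.581)
ex = (C−B)/|BC| = (0.7164,0.6977); ey = (-0.6977,0.7164)
P = B + -1.86·ex + 3.27·ey = (-6.0766,4.1968)

-6.08 4.20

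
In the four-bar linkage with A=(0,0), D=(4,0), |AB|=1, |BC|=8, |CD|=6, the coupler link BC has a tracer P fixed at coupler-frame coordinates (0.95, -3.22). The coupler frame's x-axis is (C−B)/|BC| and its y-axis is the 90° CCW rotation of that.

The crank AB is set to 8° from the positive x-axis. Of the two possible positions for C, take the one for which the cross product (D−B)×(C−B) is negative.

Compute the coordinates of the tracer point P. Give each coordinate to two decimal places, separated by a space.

A=(0,0), D=(4.00,0)
B = A + 1.00·(cos8°, sin8°) = (0.9903, 0.1392)
|BD| = 3.0129
circle(B,8.00) ∩ circle(D,6.00): a=6.1531, h=5.1127
  candidates: C₊=(7.3729,4.9622) cross=15.404; C₋=(6.9006,-5.2523) cross=-15.404
  mode - wants cross < 0 → take C=(6.9006,-5.2523) (cross=-15.404)
ex = (C−B)/|BC| = (0.7388,-0.6739); ey = (0.6739,0.7388)
P = B + 0.95·ex + -3.22·ey = (-0.4779,-2.8800)

-0.48 -2.88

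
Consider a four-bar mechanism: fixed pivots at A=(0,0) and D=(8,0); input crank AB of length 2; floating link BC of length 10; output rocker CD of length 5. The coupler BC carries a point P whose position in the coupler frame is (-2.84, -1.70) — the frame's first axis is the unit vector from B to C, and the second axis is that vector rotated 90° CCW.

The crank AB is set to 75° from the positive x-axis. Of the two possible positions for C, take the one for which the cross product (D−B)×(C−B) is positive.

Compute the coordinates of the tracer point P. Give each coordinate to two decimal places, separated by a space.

A=(0,0), D=(8.00,0)
B = A + 2.00·(cos75°, sin75°) = (0.5176, 1.9319)
|BD| = 7.7277
circle(B,10.00) ∩ circle(D,5.00): a=8.7165, h=4.9013
  candidates: C₊=(10.1827,4.4984) cross=37.876; C₋=(7.7321,-4.9928) cross=-37.876
  mode + wants cross > 0 → take C=(10.1827,4.4984) (cross=37.876)
ex = (C−B)/|BC| = (0.9665,0.2567); ey = (-0.2567,0.9665)
P = B + -2.84·ex + -1.70·ey = (-1.7909,-0.4401)

-1.79 -0.44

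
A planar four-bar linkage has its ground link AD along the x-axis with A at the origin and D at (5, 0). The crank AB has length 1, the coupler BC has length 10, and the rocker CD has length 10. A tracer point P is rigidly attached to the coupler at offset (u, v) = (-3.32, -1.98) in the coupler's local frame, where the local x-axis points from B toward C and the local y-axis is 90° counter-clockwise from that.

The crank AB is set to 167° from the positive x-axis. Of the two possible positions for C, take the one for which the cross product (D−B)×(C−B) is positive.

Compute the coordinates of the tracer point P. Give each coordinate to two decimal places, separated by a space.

-0.22 -3.57

A=(0,0), D=(5.00,0)
B = A + 1.00·(cos167°, sin167°) = (-0.9744, 0.2250)
|BD| = 5.9786
circle(B,10.00) ∩ circle(D,10.00): a=2.9893, h=9.5427
  candidates: C₊=(2.3719,9.6485) cross=57.052; C₋=(1.6538,-9.4235) cross=-57.052
  mode + wants cross > 0 → take C=(2.3719,9.6485) (cross=57.052)
ex = (C−B)/|BC| = (0.3346,0.9424); ey = (-0.9424,0.3346)
P = B + -3.32·ex + -1.98·ey = (-0.2195,-3.5662)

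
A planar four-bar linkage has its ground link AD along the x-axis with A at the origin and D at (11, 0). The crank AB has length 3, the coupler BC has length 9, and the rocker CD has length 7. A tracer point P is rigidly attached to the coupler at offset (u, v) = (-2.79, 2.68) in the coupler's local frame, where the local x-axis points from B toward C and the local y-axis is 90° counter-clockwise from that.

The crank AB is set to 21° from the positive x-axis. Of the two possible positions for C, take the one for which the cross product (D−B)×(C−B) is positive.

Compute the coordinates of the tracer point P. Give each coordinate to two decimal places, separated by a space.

A=(0,0), D=(11.00,0)
B = A + 3.00·(cos21°, sin21°) = (2.8007, 1.0751)
|BD| = 8.2694
circle(B,9.00) ∩ circle(D,7.00): a=6.0696, h=6.6453
  candidates: C₊=(9.6827,6.8749) cross=54.953; C₋=(7.9548,-6.3029) cross=-54.953
  mode + wants cross > 0 → take C=(9.6827,6.8749) (cross=54.953)
ex = (C−B)/|BC| = (0.7647,0.6444); ey = (-0.6444,0.7647)
P = B + -2.79·ex + 2.68·ey = (-1.0597,1.3265)

-1.06 1.33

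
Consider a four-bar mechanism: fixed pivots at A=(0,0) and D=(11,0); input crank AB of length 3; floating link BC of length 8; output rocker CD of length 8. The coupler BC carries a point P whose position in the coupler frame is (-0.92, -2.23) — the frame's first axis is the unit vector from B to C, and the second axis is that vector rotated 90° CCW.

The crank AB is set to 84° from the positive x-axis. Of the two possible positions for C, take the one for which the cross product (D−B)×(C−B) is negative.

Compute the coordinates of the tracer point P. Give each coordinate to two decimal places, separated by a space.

-2.09 2.74

A=(0,0), D=(11.00,0)
B = A + 3.00·(cos84°, sin84°) = (0.3136, 2.9836)
|BD| = 11.0951
circle(B,8.00) ∩ circle(D,8.00): a=5.5475, h=5.7641
  candidates: C₊=(7.2068,7.0436) cross=63.953; C₋=(4.1068,-4.0600) cross=-63.953
  mode - wants cross < 0 → take C=(4.1068,-4.0600) (cross=-63.953)
ex = (C−B)/|BC| = (0.4741,-0.8804); ey = (0.8804,0.4741)
P = B + -0.92·ex + -2.23·ey = (-2.0860,2.7362)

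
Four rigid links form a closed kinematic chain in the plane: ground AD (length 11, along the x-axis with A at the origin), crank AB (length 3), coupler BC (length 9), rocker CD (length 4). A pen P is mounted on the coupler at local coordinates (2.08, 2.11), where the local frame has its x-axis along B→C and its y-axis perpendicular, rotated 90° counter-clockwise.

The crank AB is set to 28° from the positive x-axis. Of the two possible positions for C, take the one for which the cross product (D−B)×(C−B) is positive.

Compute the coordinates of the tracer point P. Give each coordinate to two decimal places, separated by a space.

4.04 4.03

A=(0,0), D=(11.00,0)
B = A + 3.00·(cos28°, sin28°) = (2.6488, 1.4084)
|BD| = 8.4691
circle(B,9.00) ∩ circle(D,4.00): a=8.0720, h=3.9802
  candidates: C₊=(11.2704,3.9909) cross=33.709; C₋=(9.9466,-3.8588) cross=-33.709
  mode + wants cross > 0 → take C=(11.2704,3.9909) (cross=33.709)
ex = (C−B)/|BC| = (0.9579,0.2869); ey = (-0.2869,0.9579)
P = B + 2.08·ex + 2.11·ey = (4.0359,4.0265)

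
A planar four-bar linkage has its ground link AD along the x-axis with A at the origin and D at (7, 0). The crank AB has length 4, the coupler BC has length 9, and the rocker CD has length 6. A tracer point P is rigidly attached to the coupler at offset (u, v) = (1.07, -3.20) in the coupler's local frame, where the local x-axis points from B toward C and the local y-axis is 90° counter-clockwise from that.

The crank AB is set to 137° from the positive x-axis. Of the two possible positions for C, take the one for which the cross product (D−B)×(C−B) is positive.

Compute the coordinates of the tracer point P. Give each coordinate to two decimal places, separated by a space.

A=(0,0), D=(7.00,0)
B = A + 4.00·(cos137°, sin137°) = (-2.9254, 2.7280)
|BD| = 10.2935
circle(B,9.00) ∩ circle(D,6.00): a=7.3326, h=5.2185
  candidates: C₊=(5.5280,5.8166) cross=53.717; C₋=(2.7620,-4.2472) cross=-53.717
  mode + wants cross > 0 → take C=(5.5280,5.8166) (cross=53.717)
ex = (C−B)/|BC| = (0.9393,0.3432); ey = (-0.3432,0.9393)
P = B + 1.07·ex + -3.20·ey = (-0.8222,0.0895)

-0.82 0.09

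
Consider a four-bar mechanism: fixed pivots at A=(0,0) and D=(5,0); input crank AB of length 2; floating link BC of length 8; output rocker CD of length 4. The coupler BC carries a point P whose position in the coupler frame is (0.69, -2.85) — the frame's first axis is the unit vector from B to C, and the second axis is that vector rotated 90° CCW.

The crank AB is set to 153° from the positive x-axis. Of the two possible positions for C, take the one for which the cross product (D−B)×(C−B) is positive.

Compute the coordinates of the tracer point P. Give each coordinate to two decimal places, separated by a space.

A=(0,0), D=(5.00,0)
B = A + 2.00·(cos153°, sin153°) = (-1.7820, 0.9080)
|BD| = 6.8425
circle(B,8.00) ∩ circle(D,4.00): a=6.9287, h=3.9991
  candidates: C₊=(5.6161,3.9523) cross=27.364; C₋=(4.5548,-3.9751) cross=-27.364
  mode + wants cross > 0 → take C=(5.6161,3.9523) (cross=27.364)
ex = (C−B)/|BC| = (0.9248,0.3805); ey = (-0.3805,0.9248)
P = B + 0.69·ex + -2.85·ey = (-0.0594,-1.4650)

-0.06 -1.47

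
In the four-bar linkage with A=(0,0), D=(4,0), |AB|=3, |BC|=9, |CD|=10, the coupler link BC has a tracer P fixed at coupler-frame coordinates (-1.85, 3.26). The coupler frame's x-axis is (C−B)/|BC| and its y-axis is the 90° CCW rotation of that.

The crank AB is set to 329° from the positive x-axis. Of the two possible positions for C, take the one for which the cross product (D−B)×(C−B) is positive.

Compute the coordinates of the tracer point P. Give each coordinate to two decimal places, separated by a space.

3.19 -5.24

A=(0,0), D=(4.00,0)
B = A + 3.00·(cos329°, sin329°) = (2.5715, -1.5451)
|BD| = 2.1043
circle(B,9.00) ∩ circle(D,10.00): a=-3.4625, h=8.3073
  candidates: C₊=(-5.8788,1.5519) cross=17.481; C₋=(6.3208,-9.7270) cross=-17.481
  mode + wants cross > 0 → take C=(-5.8788,1.5519) (cross=17.481)
ex = (C−B)/|BC| = (-0.9389,0.3441); ey = (-0.3441,-0.9389)
P = B + -1.85·ex + 3.26·ey = (3.1867,-5.2426)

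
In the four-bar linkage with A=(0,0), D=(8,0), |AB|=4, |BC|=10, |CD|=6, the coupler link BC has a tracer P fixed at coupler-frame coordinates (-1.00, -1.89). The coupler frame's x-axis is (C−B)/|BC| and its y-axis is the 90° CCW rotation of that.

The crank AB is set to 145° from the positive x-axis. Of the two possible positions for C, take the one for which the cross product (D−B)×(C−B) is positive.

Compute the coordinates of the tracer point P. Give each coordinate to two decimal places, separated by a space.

A=(0,0), D=(8.00,0)
B = A + 4.00·(cos145°, sin145°) = (-3.2766, 2.2943)
|BD| = 11.5076
circle(B,10.00) ∩ circle(D,6.00): a=8.5346, h=5.2116
  candidates: C₊=(6.1257,5.6997) cross=59.973; C₋=(4.0476,-4.5142) cross=-59.973
  mode + wants cross > 0 → take C=(6.1257,5.6997) (cross=59.973)
ex = (C−B)/|BC| = (0.9402,0.3405); ey = (-0.3405,0.9402)
P = B + -1.00·ex + -1.89·ey = (-3.5732,0.1767)

-3.57 0.18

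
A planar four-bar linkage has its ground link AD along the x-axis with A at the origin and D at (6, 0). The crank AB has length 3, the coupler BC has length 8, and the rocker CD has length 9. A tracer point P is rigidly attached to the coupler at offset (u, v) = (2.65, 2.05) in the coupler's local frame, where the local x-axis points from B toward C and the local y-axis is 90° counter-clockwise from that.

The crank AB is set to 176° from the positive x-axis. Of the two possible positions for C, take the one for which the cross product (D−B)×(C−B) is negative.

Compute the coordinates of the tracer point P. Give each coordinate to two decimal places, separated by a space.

-0.01 -1.32

A=(0,0), D=(6.00,0)
B = A + 3.00·(cos176°, sin176°) = (-2.9927, 0.2093)
|BD| = 8.9951
circle(B,8.00) ∩ circle(D,9.00): a=3.5526, h=7.1679
  candidates: C₊=(0.7257,7.2926) cross=64.476; C₋=(0.3922,-7.0394) cross=-64.476
  mode - wants cross < 0 → take C=(0.3922,-7.0394) (cross=-64.476)
ex = (C−B)/|BC| = (0.4231,-0.9061); ey = (0.9061,0.4231)
P = B + 2.65·ex + 2.05·ey = (-0.0140,-1.3245)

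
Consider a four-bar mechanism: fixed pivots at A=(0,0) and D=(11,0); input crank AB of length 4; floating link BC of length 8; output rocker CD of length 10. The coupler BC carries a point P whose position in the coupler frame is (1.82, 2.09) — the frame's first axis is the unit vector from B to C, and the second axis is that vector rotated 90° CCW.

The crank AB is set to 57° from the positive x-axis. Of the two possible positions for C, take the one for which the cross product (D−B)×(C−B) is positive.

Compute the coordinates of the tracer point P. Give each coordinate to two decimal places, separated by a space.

A=(0,0), D=(11.00,0)
B = A + 4.00·(cos57°, sin57°) = (2.1786, 3.3547)
|BD| = 9.4378
circle(B,8.00) ∩ circle(D,10.00): a=2.8117, h=7.4896
  candidates: C₊=(7.4688,9.3558) cross=70.685; C₋=(2.1444,-4.6452) cross=-70.685
  mode + wants cross > 0 → take C=(7.4688,9.3558) (cross=70.685)
ex = (C−B)/|BC| = (0.6613,0.7501); ey = (-0.7501,0.6613)
P = B + 1.82·ex + 2.09·ey = (1.8143,6.1020)

1.81 6.10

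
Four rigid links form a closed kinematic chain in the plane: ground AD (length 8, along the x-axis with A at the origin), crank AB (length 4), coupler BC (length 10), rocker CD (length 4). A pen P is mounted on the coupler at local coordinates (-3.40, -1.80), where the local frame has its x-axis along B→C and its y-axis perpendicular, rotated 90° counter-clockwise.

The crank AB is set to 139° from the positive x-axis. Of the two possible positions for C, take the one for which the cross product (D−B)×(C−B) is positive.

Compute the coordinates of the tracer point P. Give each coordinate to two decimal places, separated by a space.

A=(0,0), D=(8.00,0)
B = A + 4.00·(cos139°, sin139°) = (-3.0188, 2.6242)
|BD| = 11.3270
circle(B,10.00) ∩ circle(D,4.00): a=9.3715, h=3.4894
  candidates: C₊=(6.9061,3.8475) cross=39.524; C₋=(5.2892,-2.9414) cross=-39.524
  mode + wants cross > 0 → take C=(6.9061,3.8475) (cross=39.524)
ex = (C−B)/|BC| = (0.9925,0.1223); ey = (-0.1223,0.9925)
P = B + -3.40·ex + -1.80·ey = (-6.1731,0.4218)

-6.17 0.42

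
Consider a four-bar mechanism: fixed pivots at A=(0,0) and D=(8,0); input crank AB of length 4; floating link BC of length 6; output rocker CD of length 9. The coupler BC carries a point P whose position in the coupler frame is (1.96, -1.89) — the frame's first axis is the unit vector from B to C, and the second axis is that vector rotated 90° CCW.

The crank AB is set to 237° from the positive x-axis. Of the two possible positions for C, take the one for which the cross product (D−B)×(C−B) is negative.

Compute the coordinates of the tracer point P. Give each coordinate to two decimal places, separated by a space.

A=(0,0), D=(8.00,0)
B = A + 4.00·(cos237°, sin237°) = (-2.1786, -3.3547)
|BD| = 10.7171
circle(B,6.00) ∩ circle(D,9.00): a=3.2591, h=5.0377
  candidates: C₊=(-0.6601,2.4500) cross=53.989; C₋=(2.4937,-7.1190) cross=-53.989
  mode - wants cross < 0 → take C=(2.4937,-7.1190) (cross=-53.989)
ex = (C−B)/|BC| = (0.7787,-0.6274); ey = (0.6274,0.7787)
P = B + 1.96·ex + -1.89·ey = (-1.8381,-6.0561)

-1.84 -6.06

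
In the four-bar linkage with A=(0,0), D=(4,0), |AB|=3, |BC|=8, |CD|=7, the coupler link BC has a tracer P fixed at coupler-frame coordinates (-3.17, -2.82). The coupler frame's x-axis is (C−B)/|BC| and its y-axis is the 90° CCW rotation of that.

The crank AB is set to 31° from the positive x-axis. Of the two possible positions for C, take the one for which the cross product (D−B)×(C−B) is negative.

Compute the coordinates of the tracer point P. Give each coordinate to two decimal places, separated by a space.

A=(0,0), D=(4.00,0)
B = A + 3.00·(cos31°, sin31°) = (2.5715, 1.5451)
|BD| = 2.1043
circle(B,8.00) ∩ circle(D,7.00): a=4.6163, h=6.5337
  candidates: C₊=(10.5028,2.5909) cross=13.749; C₋=(0.9078,-6.2800) cross=-13.749
  mode - wants cross < 0 → take C=(0.9078,-6.2800) (cross=-13.749)
ex = (C−B)/|BC| = (-0.2080,-0.9781); ey = (0.9781,-0.2080)
P = B + -3.17·ex + -2.82·ey = (0.4724,5.2323)

0.47 5.23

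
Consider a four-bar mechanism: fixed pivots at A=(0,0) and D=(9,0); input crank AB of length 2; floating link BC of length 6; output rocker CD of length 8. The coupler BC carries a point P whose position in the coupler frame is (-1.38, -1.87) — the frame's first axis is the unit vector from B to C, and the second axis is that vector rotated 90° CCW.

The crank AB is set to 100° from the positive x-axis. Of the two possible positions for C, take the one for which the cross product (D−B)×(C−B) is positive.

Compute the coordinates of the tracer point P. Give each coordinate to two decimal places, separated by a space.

-0.02 -0.33

A=(0,0), D=(9.00,0)
B = A + 2.00·(cos100°, sin100°) = (-0.3473, 1.9696)
|BD| = 9.5526
circle(B,6.00) ∩ circle(D,8.00): a=3.3107, h=5.0039
  candidates: C₊=(3.9240,6.1834) cross=47.800; C₋=(1.8605,-3.6094) cross=-47.800
  mode + wants cross > 0 → take C=(3.9240,6.1834) (cross=47.800)
ex = (C−B)/|BC| = (0.7119,0.7023); ey = (-0.7023,0.7119)
P = B + -1.38·ex + -1.87·ey = (-0.0164,-0.3308)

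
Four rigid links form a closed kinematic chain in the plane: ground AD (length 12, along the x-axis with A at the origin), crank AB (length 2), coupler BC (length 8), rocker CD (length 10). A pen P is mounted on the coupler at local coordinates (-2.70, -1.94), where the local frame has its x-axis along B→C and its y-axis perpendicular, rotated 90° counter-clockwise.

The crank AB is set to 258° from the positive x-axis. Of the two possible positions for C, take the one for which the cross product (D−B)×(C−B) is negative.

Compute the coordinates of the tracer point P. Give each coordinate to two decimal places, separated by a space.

A=(0,0), D=(12.00,0)
B = A + 2.00·(cos258°, sin258°) = (-0.4158, -1.9563)
|BD| = 12.5690
circle(B,8.00) ∩ circle(D,10.00): a=4.8524, h=6.3604
  candidates: C₊=(3.3875,5.0818) cross=79.943; C₋=(5.3674,-7.4839) cross=-79.943
  mode - wants cross < 0 → take C=(5.3674,-7.4839) (cross=-79.943)
ex = (C−B)/|BC| = (0.7229,-0.6909); ey = (0.6909,0.7229)
P = B + -2.70·ex + -1.94·ey = (-3.7081,-1.4932)

-3.71 -1.49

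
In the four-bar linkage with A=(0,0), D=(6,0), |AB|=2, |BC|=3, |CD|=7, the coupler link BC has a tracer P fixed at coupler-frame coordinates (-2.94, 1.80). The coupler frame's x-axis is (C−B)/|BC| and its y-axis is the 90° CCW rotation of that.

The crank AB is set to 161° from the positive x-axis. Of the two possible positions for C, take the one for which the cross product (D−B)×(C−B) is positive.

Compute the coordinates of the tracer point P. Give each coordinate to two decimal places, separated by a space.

-5.01 -0.82

A=(0,0), D=(6.00,0)
B = A + 2.00·(cos161°, sin161°) = (-1.8910, 0.6511)
|BD| = 7.9179
circle(B,3.00) ∩ circle(D,7.00): a=1.4330, h=2.6356
  candidates: C₊=(-0.2462,3.1600) cross=20.869; C₋=(-0.6796,-2.0934) cross=-20.869
  mode + wants cross > 0 → take C=(-0.2462,3.1600) (cross=20.869)
ex = (C−B)/|BC| = (0.5483,0.8363); ey = (-0.8363,0.5483)
P = B + -2.94·ex + 1.80·ey = (-5.0083,-0.8206)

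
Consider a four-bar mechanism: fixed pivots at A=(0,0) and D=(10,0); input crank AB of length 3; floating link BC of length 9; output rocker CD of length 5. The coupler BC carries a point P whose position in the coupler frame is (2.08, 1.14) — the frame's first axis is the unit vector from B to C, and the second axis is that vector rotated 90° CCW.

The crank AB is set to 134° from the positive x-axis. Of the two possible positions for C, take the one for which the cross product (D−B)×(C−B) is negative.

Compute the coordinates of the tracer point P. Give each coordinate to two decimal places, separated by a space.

0.29 2.07

A=(0,0), D=(10.00,0)
B = A + 3.00·(cos134°, sin134°) = (-2.0840, 2.1580)
|BD| = 12.2752
circle(B,9.00) ∩ circle(D,5.00): a=8.4186, h=3.1823
  candidates: C₊=(6.7630,3.8107) cross=39.063; C₋=(5.6441,-2.4547) cross=-39.063
  mode - wants cross < 0 → take C=(5.6441,-2.4547) (cross=-39.063)
ex = (C−B)/|BC| = (0.8587,-0.5125); ey = (0.5125,0.8587)
P = B + 2.08·ex + 1.14·ey = (0.2863,2.0708)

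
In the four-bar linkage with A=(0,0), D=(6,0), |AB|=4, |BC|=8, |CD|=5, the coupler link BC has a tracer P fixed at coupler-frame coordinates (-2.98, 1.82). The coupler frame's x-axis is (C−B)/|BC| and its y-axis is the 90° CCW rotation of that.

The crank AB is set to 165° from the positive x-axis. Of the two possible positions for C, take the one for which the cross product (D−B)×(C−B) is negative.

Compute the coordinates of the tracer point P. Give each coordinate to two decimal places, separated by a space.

A=(0,0), D=(6.00,0)
B = A + 4.00·(cos165°, sin165°) = (-3.8637, 1.0353)
|BD| = 9.9179
circle(B,8.00) ∩ circle(D,5.00): a=6.9251, h=4.0054
  candidates: C₊=(3.4417,4.2959) cross=39.725; C₋=(2.6055,-3.6711) cross=-39.725
  mode - wants cross < 0 → take C=(2.6055,-3.6711) (cross=-39.725)
ex = (C−B)/|BC| = (0.8086,-0.5883); ey = (0.5883,0.8086)
P = B + -2.98·ex + 1.82·ey = (-5.2028,4.2601)

-5.20 4.26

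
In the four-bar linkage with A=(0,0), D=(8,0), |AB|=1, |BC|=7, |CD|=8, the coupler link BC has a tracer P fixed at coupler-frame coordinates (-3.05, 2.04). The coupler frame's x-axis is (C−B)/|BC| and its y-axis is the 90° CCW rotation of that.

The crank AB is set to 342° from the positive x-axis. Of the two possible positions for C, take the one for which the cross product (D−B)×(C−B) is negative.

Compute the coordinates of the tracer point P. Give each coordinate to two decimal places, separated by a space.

1.63 3.30

A=(0,0), D=(8.00,0)
B = A + 1.00·(cos342°, sin342°) = (0.9511, -0.3090)
|BD| = 7.0557
circle(B,7.00) ∩ circle(D,8.00): a=2.4649, h=6.5517
  candidates: C₊=(3.1266,6.3443) cross=46.227; C₋=(3.7005,-6.7464) cross=-46.227
  mode - wants cross < 0 → take C=(3.7005,-6.7464) (cross=-46.227)
ex = (C−B)/|BC| = (0.3928,-0.9196); ey = (0.9196,0.3928)
P = B + -3.05·ex + 2.04·ey = (1.6291,3.2971)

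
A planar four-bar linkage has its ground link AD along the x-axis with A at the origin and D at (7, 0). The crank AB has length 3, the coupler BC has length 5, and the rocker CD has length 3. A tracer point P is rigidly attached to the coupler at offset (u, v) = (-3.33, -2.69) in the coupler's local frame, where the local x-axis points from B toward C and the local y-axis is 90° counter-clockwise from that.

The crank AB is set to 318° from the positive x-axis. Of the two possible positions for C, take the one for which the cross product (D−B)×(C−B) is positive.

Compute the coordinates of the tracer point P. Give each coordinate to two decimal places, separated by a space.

2.68 -6.26

A=(0,0), D=(7.00,0)
B = A + 3.00·(cos318°, sin318°) = (2.2294, -2.0074)
|BD| = 5.1757
circle(B,5.00) ∩ circle(D,3.00): a=4.1335, h=2.8132
  candidates: C₊=(4.9483,2.1888) cross=14.560; C₋=(7.1305,-2.9972) cross=-14.560
  mode + wants cross > 0 → take C=(4.9483,2.1888) (cross=14.560)
ex = (C−B)/|BC| = (0.5438,0.8392); ey = (-0.8392,0.5438)
P = B + -3.33·ex + -2.69·ey = (2.6762,-6.2648)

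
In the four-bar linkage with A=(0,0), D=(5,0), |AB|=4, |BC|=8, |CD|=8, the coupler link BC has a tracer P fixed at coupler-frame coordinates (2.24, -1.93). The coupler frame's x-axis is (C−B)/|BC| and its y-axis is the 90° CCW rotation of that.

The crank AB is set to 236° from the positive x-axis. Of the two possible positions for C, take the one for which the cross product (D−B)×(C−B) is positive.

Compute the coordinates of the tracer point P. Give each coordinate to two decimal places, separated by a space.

A=(0,0), D=(5.00,0)
B = A + 4.00·(cos236°, sin236°) = (-2.2368, -3.3162)
|BD| = 7.9604
circle(B,8.00) ∩ circle(D,8.00): a=3.9802, h=6.9396
  candidates: C₊=(-1.5093,4.6507) cross=55.242; C₋=(4.2725,-7.9669) cross=-55.242
  mode + wants cross > 0 → take C=(-1.5093,4.6507) (cross=55.242)
ex = (C−B)/|BC| = (0.0909,0.9959); ey = (-0.9959,0.0909)
P = B + 2.24·ex + -1.93·ey = (-0.1111,-1.2609)

-0.11 -1.26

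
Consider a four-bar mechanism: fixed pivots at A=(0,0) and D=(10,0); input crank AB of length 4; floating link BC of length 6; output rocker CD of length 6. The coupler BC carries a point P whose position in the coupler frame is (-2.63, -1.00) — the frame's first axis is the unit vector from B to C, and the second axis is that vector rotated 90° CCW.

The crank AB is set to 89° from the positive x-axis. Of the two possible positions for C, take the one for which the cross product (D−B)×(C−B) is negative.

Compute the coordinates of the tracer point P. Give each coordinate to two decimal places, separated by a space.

-2.42 5.32

A=(0,0), D=(10.00,0)
B = A + 4.00·(cos89°, sin89°) = (0.0698, 3.9994)
|BD| = 10.7053
circle(B,6.00) ∩ circle(D,6.00): a=5.3527, h=2.7109
  candidates: C₊=(6.0477,4.5143) cross=29.021; C₋=(4.0221,-0.5149) cross=-29.021
  mode - wants cross < 0 → take C=(4.0221,-0.5149) (cross=-29.021)
ex = (C−B)/|BC| = (0.6587,-0.7524); ey = (0.7524,0.6587)
P = B + -2.63·ex + -1.00·ey = (-2.4150,5.3194)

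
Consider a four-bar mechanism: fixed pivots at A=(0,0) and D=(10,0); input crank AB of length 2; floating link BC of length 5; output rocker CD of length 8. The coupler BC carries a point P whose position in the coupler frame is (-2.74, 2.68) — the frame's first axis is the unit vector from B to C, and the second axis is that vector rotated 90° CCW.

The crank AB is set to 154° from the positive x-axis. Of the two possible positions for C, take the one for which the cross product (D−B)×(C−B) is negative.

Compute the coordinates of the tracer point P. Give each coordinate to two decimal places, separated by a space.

-2.46 4.65

A=(0,0), D=(10.00,0)
B = A + 2.00·(cos154°, sin154°) = (-1.7976, 0.8767)
|BD| = 11.8301
circle(B,5.00) ∩ circle(D,8.00): a=4.2667, h=2.6067
  candidates: C₊=(2.6506,3.1601) cross=30.838; C₋=(2.2642,-2.0390) cross=-30.838
  mode - wants cross < 0 → take C=(2.2642,-2.0390) (cross=-30.838)
ex = (C−B)/|BC| = (0.8124,-0.5832); ey = (0.5832,0.8124)
P = B + -2.74·ex + 2.68·ey = (-2.4606,4.6517)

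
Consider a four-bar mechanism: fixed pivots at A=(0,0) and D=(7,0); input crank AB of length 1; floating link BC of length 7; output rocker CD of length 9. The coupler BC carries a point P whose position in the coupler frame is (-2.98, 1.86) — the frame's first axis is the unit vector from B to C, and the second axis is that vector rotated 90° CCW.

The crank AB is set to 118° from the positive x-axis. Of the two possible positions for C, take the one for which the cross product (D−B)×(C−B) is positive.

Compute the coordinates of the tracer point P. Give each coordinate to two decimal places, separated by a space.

-3.25 -1.27

A=(0,0), D=(7.00,0)
B = A + 1.00·(cos118°, sin118°) = (-0.4695, 0.8829)
|BD| = 7.5215
circle(B,7.00) ∩ circle(D,9.00): a=1.6335, h=6.8067
  candidates: C₊=(1.9518,7.4509) cross=51.197; C₋=(0.3537,-6.0685) cross=-51.197
  mode + wants cross > 0 → take C=(1.9518,7.4509) (cross=51.197)
ex = (C−B)/|BC| = (0.3459,0.9383); ey = (-0.9383,0.3459)
P = B + -2.98·ex + 1.86·ey = (-3.2454,-1.2697)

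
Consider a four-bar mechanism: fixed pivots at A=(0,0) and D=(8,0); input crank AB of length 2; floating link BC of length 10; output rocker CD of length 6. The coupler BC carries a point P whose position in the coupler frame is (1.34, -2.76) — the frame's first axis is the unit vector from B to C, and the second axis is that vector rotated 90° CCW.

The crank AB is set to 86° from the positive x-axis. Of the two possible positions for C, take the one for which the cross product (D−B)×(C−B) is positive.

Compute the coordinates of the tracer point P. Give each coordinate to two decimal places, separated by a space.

A=(0,0), D=(8.00,0)
B = A + 2.00·(cos86°, sin86°) = (0.1395, 1.9951)
|BD| = 8.1097
circle(B,10.00) ∩ circle(D,6.00): a=8.0007, h=5.9990
  candidates: C₊=(9.3702,5.8414) cross=48.650; C₋=(6.4185,-5.7878) cross=-48.650
  mode + wants cross > 0 → take C=(9.3702,5.8414) (cross=48.650)
ex = (C−B)/|BC| = (0.9231,0.3846); ey = (-0.3846,0.9231)
P = B + 1.34·ex + -2.76·ey = (2.4380,-0.0371)

2.44 -0.04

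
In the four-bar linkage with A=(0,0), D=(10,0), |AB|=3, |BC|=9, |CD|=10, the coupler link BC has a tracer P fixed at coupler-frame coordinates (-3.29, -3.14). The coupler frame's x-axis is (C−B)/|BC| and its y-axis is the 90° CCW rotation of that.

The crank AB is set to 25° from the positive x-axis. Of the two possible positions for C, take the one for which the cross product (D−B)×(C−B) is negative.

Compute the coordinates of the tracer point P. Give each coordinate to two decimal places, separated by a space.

A=(0,0), D=(10.00,0)
B = A + 3.00·(cos25°, sin25°) = (2.7189, 1.2679)
|BD| = 7.3906
circle(B,9.00) ∩ circle(D,10.00): a=2.4099, h=8.6714
  candidates: C₊=(6.5807,9.3972) cross=64.087; C₋=(3.6055,-7.6884) cross=-64.087
  mode - wants cross < 0 → take C=(3.6055,-7.6884) (cross=-64.087)
ex = (C−B)/|BC| = (0.0985,-0.9951); ey = (0.9951,0.0985)
P = B + -3.29·ex + -3.14·ey = (-0.7299,4.2325)

-0.73 4.23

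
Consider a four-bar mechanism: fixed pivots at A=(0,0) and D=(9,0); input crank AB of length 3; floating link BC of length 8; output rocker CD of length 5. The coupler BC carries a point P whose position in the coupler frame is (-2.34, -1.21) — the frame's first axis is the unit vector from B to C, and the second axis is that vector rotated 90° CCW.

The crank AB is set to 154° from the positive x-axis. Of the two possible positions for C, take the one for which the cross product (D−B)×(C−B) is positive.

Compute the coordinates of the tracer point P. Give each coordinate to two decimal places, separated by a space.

A=(0,0), D=(9.00,0)
B = A + 3.00·(cos154°, sin154°) = (-2.6964, 1.3151)
|BD| = 11.7701
circle(B,8.00) ∩ circle(D,5.00): a=7.5418, h=2.6686
  candidates: C₊=(5.0964,3.1243) cross=31.410; C₋=(4.5000,-2.1795) cross=-31.410
  mode + wants cross > 0 → take C=(5.0964,3.1243) (cross=31.410)
ex = (C−B)/|BC| = (0.9741,0.2262); ey = (-0.2262,0.9741)
P = B + -2.34·ex + -1.21·ey = (-4.7021,-0.3927)

-4.70 -0.39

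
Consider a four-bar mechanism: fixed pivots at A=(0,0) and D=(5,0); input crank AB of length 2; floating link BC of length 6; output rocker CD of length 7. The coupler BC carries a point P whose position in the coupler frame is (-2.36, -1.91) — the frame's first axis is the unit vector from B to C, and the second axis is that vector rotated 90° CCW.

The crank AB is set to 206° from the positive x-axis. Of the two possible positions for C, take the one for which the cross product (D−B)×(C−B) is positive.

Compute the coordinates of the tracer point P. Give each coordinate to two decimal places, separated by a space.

-0.66 -3.69

A=(0,0), D=(5.00,0)
B = A + 2.00·(cos206°, sin206°) = (-1.7976, -0.8767)
|BD| = 6.8539
circle(B,6.00) ∩ circle(D,7.00): a=2.4786, h=5.4641
  candidates: C₊=(-0.0383,4.8595) cross=37.451; C₋=(1.3596,-5.9789) cross=-37.451
  mode + wants cross > 0 → take C=(-0.0383,4.8595) (cross=37.451)
ex = (C−B)/|BC| = (0.2932,0.9560); ey = (-0.9560,0.2932)
P = B + -2.36·ex + -1.91·ey = (-0.6635,-3.6930)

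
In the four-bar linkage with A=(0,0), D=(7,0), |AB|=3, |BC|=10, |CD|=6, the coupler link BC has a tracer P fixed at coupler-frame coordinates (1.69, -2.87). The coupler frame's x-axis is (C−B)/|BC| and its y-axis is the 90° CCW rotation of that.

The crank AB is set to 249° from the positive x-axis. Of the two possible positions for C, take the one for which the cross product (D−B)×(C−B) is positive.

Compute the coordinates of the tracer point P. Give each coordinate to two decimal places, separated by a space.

2.25 -3.01

A=(0,0), D=(7.00,0)
B = A + 3.00·(cos249°, sin249°) = (-1.0751, -2.8007)
|BD| = 8.5470
circle(B,10.00) ∩ circle(D,6.00): a=8.0175, h=5.9766
  candidates: C₊=(4.5413,5.4731) cross=51.082; C₋=(8.4582,-5.8201) cross=-51.082
  mode + wants cross > 0 → take C=(4.5413,5.4731) (cross=51.082)
ex = (C−B)/|BC| = (0.5616,0.8274); ey = (-0.8274,0.5616)
P = B + 1.69·ex + -2.87·ey = (2.2487,-3.0144)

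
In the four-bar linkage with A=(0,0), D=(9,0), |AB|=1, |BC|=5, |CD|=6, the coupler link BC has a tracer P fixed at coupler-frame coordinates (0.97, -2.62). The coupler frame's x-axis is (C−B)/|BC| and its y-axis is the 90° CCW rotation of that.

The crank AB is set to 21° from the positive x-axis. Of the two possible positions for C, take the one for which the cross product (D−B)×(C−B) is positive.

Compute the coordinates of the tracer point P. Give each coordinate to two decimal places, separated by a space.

3.48 -0.80

A=(0,0), D=(9.00,0)
B = A + 1.00·(cos21°, sin21°) = (0.9336, 0.3584)
|BD| = 8.0744
circle(B,5.00) ∩ circle(D,6.00): a=3.3560, h=3.7064
  candidates: C₊=(4.4508,3.9121) cross=29.927; C₋=(4.1218,-3.4933) cross=-29.927
  mode + wants cross > 0 → take C=(4.4508,3.9121) (cross=29.927)
ex = (C−B)/|BC| = (0.7034,0.7108); ey = (-0.7108,0.7034)
P = B + 0.97·ex + -2.62·ey = (3.4781,-0.7952)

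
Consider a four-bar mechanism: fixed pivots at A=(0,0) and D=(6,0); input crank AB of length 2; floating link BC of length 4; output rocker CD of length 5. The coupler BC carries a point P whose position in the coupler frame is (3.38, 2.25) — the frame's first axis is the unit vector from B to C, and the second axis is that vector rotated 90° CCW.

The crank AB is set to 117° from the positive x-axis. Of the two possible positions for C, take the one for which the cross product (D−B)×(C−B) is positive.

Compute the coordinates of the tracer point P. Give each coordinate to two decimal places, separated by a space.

A=(0,0), D=(6.00,0)
B = A + 2.00·(cos117°, sin117°) = (-0.9080, 1.7820)
|BD| = 7.1341
circle(B,4.00) ∩ circle(D,5.00): a=2.9363, h=2.7163
  candidates: C₊=(2.6137,3.6787) cross=19.378; C₋=(1.2567,-1.5816) cross=-19.378
  mode + wants cross > 0 → take C=(2.6137,3.6787) (cross=19.378)
ex = (C−B)/|BC| = (0.8804,0.4742); ey = (-0.4742,0.8804)
P = B + 3.38·ex + 2.25·ey = (1.0010,5.3657)

1.00 5.37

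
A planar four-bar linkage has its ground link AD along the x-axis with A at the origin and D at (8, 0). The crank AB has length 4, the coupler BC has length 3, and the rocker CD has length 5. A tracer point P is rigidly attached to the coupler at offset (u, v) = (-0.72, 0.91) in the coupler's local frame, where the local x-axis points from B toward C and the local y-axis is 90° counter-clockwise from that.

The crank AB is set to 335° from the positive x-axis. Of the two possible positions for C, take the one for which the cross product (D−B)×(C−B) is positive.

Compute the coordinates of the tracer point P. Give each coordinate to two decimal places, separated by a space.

A=(0,0), D=(8.00,0)
B = A + 4.00·(cos335°, sin335°) = (3.6252, -1.6905)
|BD| = 4.6900
circle(B,3.00) ∩ circle(D,5.00): a=0.6393, h=2.9311
  candidates: C₊=(3.1650,1.2740) cross=13.747; C₋=(5.2780,-4.1941) cross=-13.747
  mode + wants cross > 0 → take C=(3.1650,1.2740) (cross=13.747)
ex = (C−B)/|BC| = (-0.1534,0.9882); ey = (-0.9882,-0.1534)
P = B + -0.72·ex + 0.91·ey = (2.8364,-2.5415)

2.84 -2.54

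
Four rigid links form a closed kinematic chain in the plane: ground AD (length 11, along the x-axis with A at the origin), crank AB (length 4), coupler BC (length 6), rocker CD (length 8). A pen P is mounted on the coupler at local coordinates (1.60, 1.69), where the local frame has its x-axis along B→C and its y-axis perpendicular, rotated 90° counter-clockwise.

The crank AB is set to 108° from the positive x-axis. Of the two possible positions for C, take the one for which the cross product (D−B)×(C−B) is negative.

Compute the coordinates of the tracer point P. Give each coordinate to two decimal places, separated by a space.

A=(0,0), D=(11.00,0)
B = A + 4.00·(cos108°, sin108°) = (-1.2361, 3.8042)
|BD| = 12.8138
circle(B,6.00) ∩ circle(D,8.00): a=5.3143, h=2.7853
  candidates: C₊=(4.6656,4.8862) cross=35.690; C₋=(3.0117,-0.4332) cross=-35.690
  mode - wants cross < 0 → take C=(3.0117,-0.4332) (cross=-35.690)
ex = (C−B)/|BC| = (0.7080,-0.7062); ey = (0.7062,0.7080)
P = B + 1.60·ex + 1.69·ey = (1.0902,3.8707)

1.09 3.87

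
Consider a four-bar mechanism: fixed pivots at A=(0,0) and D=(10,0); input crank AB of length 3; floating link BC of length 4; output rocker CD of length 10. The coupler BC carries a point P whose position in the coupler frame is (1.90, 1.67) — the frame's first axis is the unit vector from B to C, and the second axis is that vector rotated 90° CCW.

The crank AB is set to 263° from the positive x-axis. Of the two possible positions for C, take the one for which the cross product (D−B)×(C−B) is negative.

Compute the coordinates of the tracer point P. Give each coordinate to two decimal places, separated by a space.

2.12 -3.45

A=(0,0), D=(10.00,0)
B = A + 3.00·(cos263°, sin263°) = (-0.3656, -2.9776)
|BD| = 10.7848
circle(B,4.00) ∩ circle(D,10.00): a=1.4980, h=3.7089
  candidates: C₊=(0.0502,1.0007) cross=40.000; C₋=(2.0982,-6.1288) cross=-40.000
  mode - wants cross < 0 → take C=(2.0982,-6.1288) (cross=-40.000)
ex = (C−B)/|BC| = (0.6160,-0.7878); ey = (0.7878,0.6160)
P = B + 1.90·ex + 1.67·ey = (2.1203,-3.4458)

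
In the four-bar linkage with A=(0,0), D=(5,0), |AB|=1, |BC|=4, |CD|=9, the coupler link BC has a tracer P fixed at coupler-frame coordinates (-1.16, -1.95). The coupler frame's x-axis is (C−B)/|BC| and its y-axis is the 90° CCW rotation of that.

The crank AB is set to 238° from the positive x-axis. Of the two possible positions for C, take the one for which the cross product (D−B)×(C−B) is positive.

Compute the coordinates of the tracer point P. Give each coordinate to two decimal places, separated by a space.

A=(0,0), D=(5.00,0)
B = A + 1.00·(cos238°, sin238°) = (-0.5299, -0.8480)
|BD| = 5.5946
circle(B,4.00) ∩ circle(D,9.00): a=-3.0119, h=2.6322
  candidates: C₊=(-3.9060,1.2971) cross=14.726; C₋=(-3.1080,-3.9064) cross=-14.726
  mode + wants cross > 0 → take C=(-3.9060,1.2971) (cross=14.726)
ex = (C−B)/|BC| = (-0.8440,0.5363); ey = (-0.5363,-0.8440)
P = B + -1.16·ex + -1.95·ey = (1.4949,0.1757)

1.49 0.18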